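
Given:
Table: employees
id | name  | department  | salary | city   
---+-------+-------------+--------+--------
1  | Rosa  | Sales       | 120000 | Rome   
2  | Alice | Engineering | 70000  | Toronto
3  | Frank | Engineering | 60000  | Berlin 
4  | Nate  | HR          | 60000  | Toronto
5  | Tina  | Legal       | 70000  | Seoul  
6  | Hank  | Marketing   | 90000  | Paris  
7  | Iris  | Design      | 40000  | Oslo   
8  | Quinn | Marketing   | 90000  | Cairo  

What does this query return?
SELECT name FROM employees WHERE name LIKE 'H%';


LIKE 'H%' matches names starting with 'H'
Matching: 1

1 rows:
Hank


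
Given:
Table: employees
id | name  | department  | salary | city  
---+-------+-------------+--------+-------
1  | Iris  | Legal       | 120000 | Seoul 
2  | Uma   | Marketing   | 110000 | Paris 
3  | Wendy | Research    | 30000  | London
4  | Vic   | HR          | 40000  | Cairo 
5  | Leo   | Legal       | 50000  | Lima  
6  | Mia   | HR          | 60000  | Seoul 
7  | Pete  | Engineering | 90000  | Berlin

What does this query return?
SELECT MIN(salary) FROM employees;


Salaries: 120000, 110000, 30000, 40000, 50000, 60000, 90000
MIN = 30000

30000


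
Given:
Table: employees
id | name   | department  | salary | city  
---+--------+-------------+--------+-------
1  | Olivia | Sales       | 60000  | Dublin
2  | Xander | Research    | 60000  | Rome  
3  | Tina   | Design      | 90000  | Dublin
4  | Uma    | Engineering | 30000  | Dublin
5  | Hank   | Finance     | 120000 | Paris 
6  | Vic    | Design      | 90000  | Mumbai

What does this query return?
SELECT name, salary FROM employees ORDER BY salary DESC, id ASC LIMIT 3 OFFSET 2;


Sort by salary DESC (id ASC tiebreak), then skip 2 and take 3
Rows 3 through 5

3 rows:
Vic, 90000
Olivia, 60000
Xander, 60000


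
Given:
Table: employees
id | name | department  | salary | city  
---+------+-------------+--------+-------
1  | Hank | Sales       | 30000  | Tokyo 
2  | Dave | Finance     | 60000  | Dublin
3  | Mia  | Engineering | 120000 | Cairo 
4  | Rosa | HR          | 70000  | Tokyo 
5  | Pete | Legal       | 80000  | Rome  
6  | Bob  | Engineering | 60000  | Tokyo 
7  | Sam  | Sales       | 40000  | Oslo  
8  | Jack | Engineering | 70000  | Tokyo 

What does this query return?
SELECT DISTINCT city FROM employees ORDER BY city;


All 'city' values (row order): Tokyo, Dublin, Cairo, Tokyo, Rome, Tokyo, Oslo, Tokyo
Removing duplicates leaves 5 unique value(s).

5 values:
Cairo
Dublin
Oslo
Rome
Tokyo


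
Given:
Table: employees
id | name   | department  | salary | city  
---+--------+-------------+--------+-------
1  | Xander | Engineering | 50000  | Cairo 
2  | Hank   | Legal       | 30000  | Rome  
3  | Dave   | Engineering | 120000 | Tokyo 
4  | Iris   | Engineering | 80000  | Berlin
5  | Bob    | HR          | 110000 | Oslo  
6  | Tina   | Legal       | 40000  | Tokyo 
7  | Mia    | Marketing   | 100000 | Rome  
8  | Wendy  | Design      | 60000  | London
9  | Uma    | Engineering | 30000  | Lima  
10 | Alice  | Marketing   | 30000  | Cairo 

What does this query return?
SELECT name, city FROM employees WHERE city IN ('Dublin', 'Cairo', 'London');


Filtering: city IN ('Dublin', 'Cairo', 'London')
Matching: 3 rows

3 rows:
Xander, Cairo
Wendy, London
Alice, Cairo


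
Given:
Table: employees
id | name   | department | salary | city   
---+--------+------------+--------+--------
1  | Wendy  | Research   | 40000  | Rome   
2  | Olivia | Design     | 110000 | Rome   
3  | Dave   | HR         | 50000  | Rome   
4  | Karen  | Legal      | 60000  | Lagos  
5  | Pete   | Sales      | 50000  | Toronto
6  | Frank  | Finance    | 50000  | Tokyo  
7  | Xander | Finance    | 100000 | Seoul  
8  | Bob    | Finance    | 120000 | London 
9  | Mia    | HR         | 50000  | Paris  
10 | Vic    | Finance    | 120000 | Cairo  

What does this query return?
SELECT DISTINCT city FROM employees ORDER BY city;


All 'city' values (row order): Rome, Rome, Rome, Lagos, Toronto, Tokyo, Seoul, London, Paris, Cairo
Removing duplicates leaves 8 unique value(s).

8 values:
Cairo
Lagos
London
Paris
Rome
Seoul
Tokyo
Toronto


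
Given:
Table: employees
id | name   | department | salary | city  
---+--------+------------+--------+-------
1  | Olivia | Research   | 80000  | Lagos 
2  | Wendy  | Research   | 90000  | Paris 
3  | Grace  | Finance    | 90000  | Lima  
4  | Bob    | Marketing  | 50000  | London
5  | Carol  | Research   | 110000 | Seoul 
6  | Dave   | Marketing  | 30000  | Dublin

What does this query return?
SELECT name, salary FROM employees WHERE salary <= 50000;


Filtering: salary <= 50000
Matching: 2 rows

2 rows:
Bob, 50000
Dave, 30000


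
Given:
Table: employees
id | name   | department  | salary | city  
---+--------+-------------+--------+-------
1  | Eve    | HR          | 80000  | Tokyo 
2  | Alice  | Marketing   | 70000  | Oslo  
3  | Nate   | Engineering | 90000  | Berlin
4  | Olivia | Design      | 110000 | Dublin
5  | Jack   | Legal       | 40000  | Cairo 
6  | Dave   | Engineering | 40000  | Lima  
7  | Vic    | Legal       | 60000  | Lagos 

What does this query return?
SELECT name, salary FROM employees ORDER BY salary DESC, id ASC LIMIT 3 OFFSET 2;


Sort by salary DESC (id ASC tiebreak), then skip 2 and take 3
Rows 3 through 5

3 rows:
Eve, 80000
Alice, 70000
Vic, 60000


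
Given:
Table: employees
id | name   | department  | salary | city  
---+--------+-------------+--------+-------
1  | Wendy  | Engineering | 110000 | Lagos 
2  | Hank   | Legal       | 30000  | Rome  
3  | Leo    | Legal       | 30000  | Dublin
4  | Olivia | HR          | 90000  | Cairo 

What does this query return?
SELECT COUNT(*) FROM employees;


COUNT(*) counts all rows

4


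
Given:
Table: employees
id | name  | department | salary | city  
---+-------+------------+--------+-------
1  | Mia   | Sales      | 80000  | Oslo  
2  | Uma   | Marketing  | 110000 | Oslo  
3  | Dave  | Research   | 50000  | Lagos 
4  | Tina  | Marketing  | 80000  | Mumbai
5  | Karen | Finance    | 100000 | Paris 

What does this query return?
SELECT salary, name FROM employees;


Projecting columns: salary, name

5 rows:
80000, Mia
110000, Uma
50000, Dave
80000, Tina
100000, Karen


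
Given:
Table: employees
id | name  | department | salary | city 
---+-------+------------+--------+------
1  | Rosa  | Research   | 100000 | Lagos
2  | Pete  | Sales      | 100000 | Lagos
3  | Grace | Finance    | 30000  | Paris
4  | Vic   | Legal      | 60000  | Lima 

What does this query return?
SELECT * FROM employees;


SELECT * returns all 4 rows with all columns

4 rows:
1, Rosa, Research, 100000, Lagos
2, Pete, Sales, 100000, Lagos
3, Grace, Finance, 30000, Paris
4, Vic, Legal, 60000, Lima


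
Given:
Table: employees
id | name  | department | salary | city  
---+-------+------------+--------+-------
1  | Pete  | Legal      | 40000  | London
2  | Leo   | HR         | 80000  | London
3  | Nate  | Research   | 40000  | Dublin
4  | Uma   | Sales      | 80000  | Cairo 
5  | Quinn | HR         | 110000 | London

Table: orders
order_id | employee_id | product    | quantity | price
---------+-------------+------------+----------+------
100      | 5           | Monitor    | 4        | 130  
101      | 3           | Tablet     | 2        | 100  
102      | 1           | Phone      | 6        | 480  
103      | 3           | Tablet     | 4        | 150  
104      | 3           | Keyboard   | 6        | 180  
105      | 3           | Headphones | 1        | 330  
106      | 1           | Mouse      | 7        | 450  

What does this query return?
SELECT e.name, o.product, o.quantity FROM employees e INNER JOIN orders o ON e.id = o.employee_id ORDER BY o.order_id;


Joining employees.id = orders.employee_id:
  employee Quinn (id=5) -> order Monitor
  employee Nate (id=3) -> order Tablet
  employee Pete (id=1) -> order Phone
  employee Nate (id=3) -> order Tablet
  employee Nate (id=3) -> order Keyboard
  employee Nate (id=3) -> order Headphones
  employee Pete (id=1) -> order Mouse


7 rows:
Quinn, Monitor, 4
Nate, Tablet, 2
Pete, Phone, 6
Nate, Tablet, 4
Nate, Keyboard, 6
Nate, Headphones, 1
Pete, Mouse, 7


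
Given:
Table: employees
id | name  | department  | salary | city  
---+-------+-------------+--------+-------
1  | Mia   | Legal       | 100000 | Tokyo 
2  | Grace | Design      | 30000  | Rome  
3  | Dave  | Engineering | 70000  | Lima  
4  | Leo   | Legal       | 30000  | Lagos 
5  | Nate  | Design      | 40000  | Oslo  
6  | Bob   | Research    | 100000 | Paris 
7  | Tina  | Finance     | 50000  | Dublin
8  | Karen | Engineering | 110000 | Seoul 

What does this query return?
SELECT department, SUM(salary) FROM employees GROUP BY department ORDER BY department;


Summing salary within each department:
  Design: 30000 + 40000 = 70000
  Engineering: 70000 + 110000 = 180000
  Finance: 50000 = 50000
  Legal: 100000 + 30000 = 130000
  Research: 100000 = 100000


5 groups:
Design, 70000
Engineering, 180000
Finance, 50000
Legal, 130000
Research, 100000


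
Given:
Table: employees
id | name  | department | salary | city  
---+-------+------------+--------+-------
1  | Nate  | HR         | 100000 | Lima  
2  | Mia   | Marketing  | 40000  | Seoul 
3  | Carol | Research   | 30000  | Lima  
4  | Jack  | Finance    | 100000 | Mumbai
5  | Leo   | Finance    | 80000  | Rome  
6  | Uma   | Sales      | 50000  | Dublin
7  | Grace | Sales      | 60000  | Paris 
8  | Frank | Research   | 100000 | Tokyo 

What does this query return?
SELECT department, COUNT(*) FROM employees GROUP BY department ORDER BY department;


Assigning each row to its department group:
  Nate -> HR
  Mia -> Marketing
  Carol -> Research
  Jack -> Finance
  Leo -> Finance
  Uma -> Sales
  Grace -> Sales
  Frank -> Research


5 groups:
Finance, 2
HR, 1
Marketing, 1
Research, 2
Sales, 2


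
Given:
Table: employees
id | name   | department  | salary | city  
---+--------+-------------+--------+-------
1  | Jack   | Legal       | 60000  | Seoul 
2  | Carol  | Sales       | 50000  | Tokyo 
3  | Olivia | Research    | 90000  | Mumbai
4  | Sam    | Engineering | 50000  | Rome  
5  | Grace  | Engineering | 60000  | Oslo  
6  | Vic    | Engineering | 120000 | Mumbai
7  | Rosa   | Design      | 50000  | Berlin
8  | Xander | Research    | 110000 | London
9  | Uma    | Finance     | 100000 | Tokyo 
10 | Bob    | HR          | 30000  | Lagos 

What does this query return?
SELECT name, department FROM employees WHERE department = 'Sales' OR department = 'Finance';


Filtering: department = 'Sales' OR 'Finance'
Matching: 2 rows

2 rows:
Carol, Sales
Uma, Finance


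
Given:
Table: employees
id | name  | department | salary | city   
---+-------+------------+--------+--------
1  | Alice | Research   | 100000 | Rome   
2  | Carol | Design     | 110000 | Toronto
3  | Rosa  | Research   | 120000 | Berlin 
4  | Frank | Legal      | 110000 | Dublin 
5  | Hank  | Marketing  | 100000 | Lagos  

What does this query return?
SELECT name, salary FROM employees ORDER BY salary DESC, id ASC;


Sorting by salary DESC, then id ASC for ties

5 rows:
Rosa, 120000
Carol, 110000
Frank, 110000
Alice, 100000
Hank, 100000


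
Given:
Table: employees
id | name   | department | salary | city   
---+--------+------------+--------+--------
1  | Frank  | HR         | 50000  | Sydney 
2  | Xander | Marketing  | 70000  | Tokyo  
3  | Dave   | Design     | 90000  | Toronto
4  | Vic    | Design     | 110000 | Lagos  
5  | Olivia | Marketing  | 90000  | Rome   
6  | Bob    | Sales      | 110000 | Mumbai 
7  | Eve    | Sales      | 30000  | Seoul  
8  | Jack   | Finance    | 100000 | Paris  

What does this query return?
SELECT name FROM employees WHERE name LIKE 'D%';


LIKE 'D%' matches names starting with 'D'
Matching: 1

1 rows:
Dave


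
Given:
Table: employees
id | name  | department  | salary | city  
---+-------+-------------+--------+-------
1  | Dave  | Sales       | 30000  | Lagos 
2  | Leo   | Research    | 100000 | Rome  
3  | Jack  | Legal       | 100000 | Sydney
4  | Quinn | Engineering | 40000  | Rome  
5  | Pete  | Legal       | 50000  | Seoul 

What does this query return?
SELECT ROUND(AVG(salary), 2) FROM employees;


SUM(salary) = 320000
COUNT = 5
ROUND(AVG, 2) = ROUND(320000 / 5, 2) = 64000.0

64000.0


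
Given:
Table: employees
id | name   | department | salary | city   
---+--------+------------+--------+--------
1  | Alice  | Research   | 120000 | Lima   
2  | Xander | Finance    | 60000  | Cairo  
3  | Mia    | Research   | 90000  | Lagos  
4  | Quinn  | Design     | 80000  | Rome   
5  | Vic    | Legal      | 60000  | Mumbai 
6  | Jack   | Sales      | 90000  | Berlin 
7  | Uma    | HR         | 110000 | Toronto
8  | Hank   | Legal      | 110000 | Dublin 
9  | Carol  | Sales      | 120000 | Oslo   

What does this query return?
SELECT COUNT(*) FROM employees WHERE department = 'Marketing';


Counting rows where department = 'Marketing'


0


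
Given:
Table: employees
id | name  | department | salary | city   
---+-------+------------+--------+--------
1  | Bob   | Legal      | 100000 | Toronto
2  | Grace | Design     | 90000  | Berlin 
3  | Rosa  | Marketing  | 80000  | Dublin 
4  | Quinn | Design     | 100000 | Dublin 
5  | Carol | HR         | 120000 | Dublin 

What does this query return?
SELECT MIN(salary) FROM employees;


Salaries: 100000, 90000, 80000, 100000, 120000
MIN = 80000

80000


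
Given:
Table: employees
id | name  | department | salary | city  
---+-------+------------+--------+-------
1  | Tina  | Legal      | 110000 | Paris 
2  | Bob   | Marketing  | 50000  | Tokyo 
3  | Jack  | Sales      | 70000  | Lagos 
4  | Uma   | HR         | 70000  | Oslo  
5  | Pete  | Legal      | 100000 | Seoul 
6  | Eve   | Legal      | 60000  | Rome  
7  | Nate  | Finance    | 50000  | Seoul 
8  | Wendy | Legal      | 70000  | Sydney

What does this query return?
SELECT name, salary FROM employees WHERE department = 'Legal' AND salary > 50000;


Filtering: department = 'Legal' AND salary > 50000
Matching: 4 rows

4 rows:
Tina, 110000
Pete, 100000
Eve, 60000
Wendy, 70000


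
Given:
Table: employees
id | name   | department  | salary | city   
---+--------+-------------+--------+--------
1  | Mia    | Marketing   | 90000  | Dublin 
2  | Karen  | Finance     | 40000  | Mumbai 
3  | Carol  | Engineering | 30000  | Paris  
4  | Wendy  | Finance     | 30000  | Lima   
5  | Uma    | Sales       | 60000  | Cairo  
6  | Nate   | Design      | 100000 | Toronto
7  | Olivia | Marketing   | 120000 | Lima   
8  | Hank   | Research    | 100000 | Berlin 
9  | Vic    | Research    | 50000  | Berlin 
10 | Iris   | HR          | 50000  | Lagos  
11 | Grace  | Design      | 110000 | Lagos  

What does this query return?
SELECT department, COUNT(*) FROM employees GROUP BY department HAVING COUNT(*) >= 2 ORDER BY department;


Groups with count >= 2:
  Design: 2 -> PASS
  Finance: 2 -> PASS
  Marketing: 2 -> PASS
  Research: 2 -> PASS
  Engineering: 1 -> filtered out
  HR: 1 -> filtered out
  Sales: 1 -> filtered out


4 groups:
Design, 2
Finance, 2
Marketing, 2
Research, 2


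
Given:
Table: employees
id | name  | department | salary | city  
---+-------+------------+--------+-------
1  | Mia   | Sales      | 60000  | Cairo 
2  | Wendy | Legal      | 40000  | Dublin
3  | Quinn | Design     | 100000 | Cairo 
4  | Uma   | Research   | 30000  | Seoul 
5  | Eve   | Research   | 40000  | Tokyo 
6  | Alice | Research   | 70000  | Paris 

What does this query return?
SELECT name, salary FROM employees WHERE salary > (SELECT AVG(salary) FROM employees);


Subquery: AVG(salary) = 56666.67
Filtering: salary > 56666.67
  Mia (60000) -> MATCH
  Quinn (100000) -> MATCH
  Alice (70000) -> MATCH


3 rows:
Mia, 60000
Quinn, 100000
Alice, 70000


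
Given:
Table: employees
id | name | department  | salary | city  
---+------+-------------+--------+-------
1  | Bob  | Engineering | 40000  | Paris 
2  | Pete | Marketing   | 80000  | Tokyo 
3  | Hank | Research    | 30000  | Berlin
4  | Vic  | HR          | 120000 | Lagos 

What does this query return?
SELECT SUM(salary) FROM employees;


SUM(salary) = 40000 + 80000 + 30000 + 120000 = 270000

270000


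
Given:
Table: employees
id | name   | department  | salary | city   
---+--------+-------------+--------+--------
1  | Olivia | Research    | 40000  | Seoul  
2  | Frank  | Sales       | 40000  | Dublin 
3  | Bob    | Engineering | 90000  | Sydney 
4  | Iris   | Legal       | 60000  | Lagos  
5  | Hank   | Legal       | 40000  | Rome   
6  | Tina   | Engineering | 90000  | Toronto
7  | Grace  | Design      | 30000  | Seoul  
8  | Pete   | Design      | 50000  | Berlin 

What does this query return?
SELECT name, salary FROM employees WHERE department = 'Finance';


Filtering: department = 'Finance'
Matching rows: 0

Empty result set (0 rows)


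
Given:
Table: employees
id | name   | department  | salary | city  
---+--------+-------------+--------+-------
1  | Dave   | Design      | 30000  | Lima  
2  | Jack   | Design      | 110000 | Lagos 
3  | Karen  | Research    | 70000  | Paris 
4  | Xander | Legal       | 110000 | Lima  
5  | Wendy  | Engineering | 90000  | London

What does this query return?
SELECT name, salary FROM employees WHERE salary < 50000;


Filtering: salary < 50000
Matching: 1 rows

1 rows:
Dave, 30000


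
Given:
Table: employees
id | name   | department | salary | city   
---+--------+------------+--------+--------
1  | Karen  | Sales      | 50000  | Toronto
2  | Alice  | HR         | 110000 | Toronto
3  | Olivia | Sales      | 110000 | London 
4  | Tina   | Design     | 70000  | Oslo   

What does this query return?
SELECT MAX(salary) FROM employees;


Salaries: 50000, 110000, 110000, 70000
MAX = 110000

110000


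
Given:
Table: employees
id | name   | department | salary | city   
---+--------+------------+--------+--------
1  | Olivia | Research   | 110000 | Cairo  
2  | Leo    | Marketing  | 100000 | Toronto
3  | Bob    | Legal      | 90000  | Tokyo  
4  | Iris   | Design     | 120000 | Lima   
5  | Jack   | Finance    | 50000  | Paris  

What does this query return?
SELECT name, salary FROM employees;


Projecting columns: name, salary

5 rows:
Olivia, 110000
Leo, 100000
Bob, 90000
Iris, 120000
Jack, 50000


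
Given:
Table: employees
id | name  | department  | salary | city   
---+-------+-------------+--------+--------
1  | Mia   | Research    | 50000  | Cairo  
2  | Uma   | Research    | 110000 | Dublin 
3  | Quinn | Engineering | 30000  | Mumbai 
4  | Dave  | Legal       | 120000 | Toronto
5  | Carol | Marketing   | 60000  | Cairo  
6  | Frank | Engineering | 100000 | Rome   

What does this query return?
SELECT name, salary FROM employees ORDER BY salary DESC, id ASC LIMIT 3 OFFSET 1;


Sort by salary DESC (id ASC tiebreak), then skip 1 and take 3
Rows 2 through 4

3 rows:
Uma, 110000
Frank, 100000
Carol, 60000


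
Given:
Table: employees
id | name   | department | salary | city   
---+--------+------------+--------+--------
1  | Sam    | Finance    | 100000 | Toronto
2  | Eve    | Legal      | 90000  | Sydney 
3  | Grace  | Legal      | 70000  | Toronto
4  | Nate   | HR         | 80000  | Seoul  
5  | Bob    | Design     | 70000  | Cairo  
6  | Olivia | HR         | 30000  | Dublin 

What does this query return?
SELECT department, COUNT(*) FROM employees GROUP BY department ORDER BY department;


Assigning each row to its department group:
  Sam -> Finance
  Eve -> Legal
  Grace -> Legal
  Nate -> HR
  Bob -> Design
  Olivia -> HR


4 groups:
Design, 1
Finance, 1
HR, 2
Legal, 2


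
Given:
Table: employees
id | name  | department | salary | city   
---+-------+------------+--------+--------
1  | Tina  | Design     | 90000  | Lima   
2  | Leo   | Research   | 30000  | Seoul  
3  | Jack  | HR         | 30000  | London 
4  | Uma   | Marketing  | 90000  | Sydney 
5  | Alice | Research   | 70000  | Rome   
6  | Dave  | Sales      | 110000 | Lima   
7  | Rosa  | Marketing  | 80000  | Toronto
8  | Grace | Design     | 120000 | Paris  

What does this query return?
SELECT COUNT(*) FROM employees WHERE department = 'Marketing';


Counting rows where department = 'Marketing'
  Uma -> MATCH
  Rosa -> MATCH


2


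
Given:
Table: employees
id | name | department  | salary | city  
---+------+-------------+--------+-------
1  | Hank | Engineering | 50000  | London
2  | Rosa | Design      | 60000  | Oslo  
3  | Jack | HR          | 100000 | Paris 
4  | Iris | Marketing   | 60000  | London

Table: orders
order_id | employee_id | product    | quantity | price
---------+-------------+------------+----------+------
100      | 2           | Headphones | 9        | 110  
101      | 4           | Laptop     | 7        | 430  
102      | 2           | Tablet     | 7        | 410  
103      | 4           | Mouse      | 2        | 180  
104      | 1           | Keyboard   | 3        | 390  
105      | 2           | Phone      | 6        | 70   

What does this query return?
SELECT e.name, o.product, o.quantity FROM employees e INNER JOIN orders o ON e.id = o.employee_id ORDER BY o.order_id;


Joining employees.id = orders.employee_id:
  employee Rosa (id=2) -> order Headphones
  employee Iris (id=4) -> order Laptop
  employee Rosa (id=2) -> order Tablet
  employee Iris (id=4) -> order Mouse
  employee Hank (id=1) -> order Keyboard
  employee Rosa (id=2) -> order Phone


6 rows:
Rosa, Headphones, 9
Iris, Laptop, 7
Rosa, Tablet, 7
Iris, Mouse, 2
Hank, Keyboard, 3
Rosa, Phone, 6


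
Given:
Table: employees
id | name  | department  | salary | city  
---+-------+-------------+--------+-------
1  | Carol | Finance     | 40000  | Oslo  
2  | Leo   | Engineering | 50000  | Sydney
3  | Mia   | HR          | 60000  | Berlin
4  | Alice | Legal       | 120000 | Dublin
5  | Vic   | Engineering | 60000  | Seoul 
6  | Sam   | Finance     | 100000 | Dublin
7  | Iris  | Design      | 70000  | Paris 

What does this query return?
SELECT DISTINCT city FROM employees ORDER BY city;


All 'city' values (row order): Oslo, Sydney, Berlin, Dublin, Seoul, Dublin, Paris
Removing duplicates leaves 6 unique value(s).

6 values:
Berlin
Dublin
Oslo
Paris
Seoul
Sydney


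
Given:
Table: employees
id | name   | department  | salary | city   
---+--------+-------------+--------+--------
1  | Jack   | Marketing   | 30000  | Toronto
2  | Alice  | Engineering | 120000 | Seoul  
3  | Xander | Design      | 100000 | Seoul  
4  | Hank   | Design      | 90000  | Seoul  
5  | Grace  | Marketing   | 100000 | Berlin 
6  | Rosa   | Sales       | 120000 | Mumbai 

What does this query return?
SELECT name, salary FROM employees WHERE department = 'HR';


Filtering: department = 'HR'
Matching rows: 0

Empty result set (0 rows)


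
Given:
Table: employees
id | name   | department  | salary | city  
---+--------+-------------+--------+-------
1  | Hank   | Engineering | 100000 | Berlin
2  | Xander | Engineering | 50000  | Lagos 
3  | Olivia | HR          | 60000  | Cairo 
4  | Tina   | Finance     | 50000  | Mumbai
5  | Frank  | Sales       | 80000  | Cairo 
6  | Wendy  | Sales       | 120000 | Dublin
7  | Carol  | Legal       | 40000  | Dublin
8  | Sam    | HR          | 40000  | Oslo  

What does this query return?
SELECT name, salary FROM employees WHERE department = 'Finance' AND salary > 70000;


Filtering: department = 'Finance' AND salary > 70000
Matching: 0 rows

Empty result set (0 rows)


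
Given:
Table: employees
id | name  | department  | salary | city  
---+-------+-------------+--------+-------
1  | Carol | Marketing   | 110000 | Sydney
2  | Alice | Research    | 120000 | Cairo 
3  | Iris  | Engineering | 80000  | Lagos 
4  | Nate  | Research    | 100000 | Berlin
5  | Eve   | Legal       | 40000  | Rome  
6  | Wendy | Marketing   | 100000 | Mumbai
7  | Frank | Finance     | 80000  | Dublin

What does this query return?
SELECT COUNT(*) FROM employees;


COUNT(*) counts all rows

7


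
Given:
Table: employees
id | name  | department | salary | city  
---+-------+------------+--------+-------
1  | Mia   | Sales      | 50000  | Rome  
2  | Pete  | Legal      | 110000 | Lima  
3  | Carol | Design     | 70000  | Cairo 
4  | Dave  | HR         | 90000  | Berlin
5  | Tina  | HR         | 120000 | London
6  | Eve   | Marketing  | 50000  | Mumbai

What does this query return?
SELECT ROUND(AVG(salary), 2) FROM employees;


SUM(salary) = 490000
COUNT = 6
ROUND(AVG, 2) = ROUND(490000 / 6, 2) = 81666.67

81666.67


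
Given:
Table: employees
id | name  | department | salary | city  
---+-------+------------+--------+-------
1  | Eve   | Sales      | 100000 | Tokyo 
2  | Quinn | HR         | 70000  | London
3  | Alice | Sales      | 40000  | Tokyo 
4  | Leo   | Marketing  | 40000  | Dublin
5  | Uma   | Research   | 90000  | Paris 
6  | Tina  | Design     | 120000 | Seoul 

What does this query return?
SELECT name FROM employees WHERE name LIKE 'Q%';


LIKE 'Q%' matches names starting with 'Q'
Matching: 1

1 rows:
Quinn


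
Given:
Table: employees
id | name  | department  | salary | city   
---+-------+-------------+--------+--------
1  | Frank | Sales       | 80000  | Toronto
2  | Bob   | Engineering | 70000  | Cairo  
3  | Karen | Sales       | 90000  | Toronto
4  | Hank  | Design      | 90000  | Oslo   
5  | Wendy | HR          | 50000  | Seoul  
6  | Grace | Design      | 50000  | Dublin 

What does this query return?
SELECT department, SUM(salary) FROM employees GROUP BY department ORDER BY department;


Summing salary within each department:
  Design: 90000 + 50000 = 140000
  Engineering: 70000 = 70000
  HR: 50000 = 50000
  Sales: 80000 + 90000 = 170000


4 groups:
Design, 140000
Engineering, 70000
HR, 50000
Sales, 170000


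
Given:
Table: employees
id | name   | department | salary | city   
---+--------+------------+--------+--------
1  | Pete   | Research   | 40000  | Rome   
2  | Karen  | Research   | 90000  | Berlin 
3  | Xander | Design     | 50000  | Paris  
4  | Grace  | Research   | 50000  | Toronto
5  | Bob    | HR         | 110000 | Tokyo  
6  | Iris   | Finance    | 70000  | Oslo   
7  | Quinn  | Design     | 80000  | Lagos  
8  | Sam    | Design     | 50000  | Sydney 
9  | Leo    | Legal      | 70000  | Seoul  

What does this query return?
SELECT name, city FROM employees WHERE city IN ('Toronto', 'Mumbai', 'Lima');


Filtering: city IN ('Toronto', 'Mumbai', 'Lima')
Matching: 1 rows

1 rows:
Grace, Toronto


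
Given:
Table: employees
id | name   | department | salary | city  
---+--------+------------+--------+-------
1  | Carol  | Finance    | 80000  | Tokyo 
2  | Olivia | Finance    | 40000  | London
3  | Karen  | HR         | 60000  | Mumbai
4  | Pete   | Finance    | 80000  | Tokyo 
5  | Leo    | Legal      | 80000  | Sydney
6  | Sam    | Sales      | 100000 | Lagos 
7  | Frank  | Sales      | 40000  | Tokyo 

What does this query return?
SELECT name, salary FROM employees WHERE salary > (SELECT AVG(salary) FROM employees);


Subquery: AVG(salary) = 68571.43
Filtering: salary > 68571.43
  Carol (80000) -> MATCH
  Pete (80000) -> MATCH
  Leo (80000) -> MATCH
  Sam (100000) -> MATCH


4 rows:
Carol, 80000
Pete, 80000
Leo, 80000
Sam, 100000


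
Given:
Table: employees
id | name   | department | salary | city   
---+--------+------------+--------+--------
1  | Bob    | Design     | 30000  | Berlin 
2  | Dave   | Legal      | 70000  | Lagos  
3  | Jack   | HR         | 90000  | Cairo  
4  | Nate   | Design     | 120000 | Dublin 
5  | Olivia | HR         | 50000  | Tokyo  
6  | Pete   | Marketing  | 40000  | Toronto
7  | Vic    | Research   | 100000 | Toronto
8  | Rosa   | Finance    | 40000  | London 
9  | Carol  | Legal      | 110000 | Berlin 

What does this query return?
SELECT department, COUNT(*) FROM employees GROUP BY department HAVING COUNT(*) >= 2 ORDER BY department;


Groups with count >= 2:
  Design: 2 -> PASS
  HR: 2 -> PASS
  Legal: 2 -> PASS
  Finance: 1 -> filtered out
  Marketing: 1 -> filtered out
  Research: 1 -> filtered out


3 groups:
Design, 2
HR, 2
Legal, 2


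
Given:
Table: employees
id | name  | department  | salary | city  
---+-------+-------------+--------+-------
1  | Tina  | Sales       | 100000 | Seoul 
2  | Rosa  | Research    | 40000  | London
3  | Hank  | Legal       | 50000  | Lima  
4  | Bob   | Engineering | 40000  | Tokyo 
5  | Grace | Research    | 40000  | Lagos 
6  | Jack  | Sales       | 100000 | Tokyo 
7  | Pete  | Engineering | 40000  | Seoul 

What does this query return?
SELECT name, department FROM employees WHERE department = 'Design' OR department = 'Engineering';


Filtering: department = 'Design' OR 'Engineering'
Matching: 2 rows

2 rows:
Bob, Engineering
Pete, Engineering


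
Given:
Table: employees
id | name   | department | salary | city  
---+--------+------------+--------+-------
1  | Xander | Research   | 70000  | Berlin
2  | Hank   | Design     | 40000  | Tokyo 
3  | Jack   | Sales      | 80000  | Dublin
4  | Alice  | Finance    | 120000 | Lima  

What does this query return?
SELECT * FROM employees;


SELECT * returns all 4 rows with all columns

4 rows:
1, Xander, Research, 70000, Berlin
2, Hank, Design, 40000, Tokyo
3, Jack, Sales, 80000, Dublin
4, Alice, Finance, 120000, Lima


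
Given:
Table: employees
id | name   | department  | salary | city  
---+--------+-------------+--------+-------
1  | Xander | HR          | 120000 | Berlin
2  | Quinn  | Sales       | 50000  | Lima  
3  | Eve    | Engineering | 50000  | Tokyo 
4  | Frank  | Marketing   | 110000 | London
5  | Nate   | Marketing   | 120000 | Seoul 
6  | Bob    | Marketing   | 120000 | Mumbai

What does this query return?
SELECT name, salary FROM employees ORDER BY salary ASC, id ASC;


Sorting by salary ASC, then id ASC for ties

6 rows:
Quinn, 50000
Eve, 50000
Frank, 110000
Xander, 120000
Nate, 120000
Bob, 120000


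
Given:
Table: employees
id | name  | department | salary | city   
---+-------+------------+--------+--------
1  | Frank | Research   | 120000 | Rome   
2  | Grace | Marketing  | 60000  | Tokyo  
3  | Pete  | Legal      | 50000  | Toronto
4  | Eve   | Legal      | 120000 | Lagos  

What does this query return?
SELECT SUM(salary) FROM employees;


SUM(salary) = 120000 + 60000 + 50000 + 120000 = 350000

350000


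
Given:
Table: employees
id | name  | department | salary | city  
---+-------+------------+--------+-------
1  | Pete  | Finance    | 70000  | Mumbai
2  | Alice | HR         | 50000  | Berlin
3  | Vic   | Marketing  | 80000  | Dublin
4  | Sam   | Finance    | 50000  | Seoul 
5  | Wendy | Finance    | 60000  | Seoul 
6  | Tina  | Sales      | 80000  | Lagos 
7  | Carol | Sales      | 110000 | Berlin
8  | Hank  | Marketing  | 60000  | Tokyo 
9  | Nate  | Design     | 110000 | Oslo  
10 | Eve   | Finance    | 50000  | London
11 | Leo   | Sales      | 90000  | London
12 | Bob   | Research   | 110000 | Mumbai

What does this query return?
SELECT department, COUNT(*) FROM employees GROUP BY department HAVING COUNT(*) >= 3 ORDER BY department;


Groups with count >= 3:
  Finance: 4 -> PASS
  Sales: 3 -> PASS
  Design: 1 -> filtered out
  HR: 1 -> filtered out
  Marketing: 2 -> filtered out
  Research: 1 -> filtered out


2 groups:
Finance, 4
Sales, 3


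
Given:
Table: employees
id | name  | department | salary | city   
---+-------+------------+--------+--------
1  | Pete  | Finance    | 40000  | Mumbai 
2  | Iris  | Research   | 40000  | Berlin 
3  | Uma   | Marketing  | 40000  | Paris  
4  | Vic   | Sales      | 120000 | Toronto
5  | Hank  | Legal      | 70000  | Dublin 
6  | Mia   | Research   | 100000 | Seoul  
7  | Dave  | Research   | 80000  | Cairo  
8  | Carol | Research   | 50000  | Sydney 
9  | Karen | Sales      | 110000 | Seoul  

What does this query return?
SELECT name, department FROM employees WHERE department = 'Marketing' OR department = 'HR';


Filtering: department = 'Marketing' OR 'HR'
Matching: 1 rows

1 rows:
Uma, Marketing


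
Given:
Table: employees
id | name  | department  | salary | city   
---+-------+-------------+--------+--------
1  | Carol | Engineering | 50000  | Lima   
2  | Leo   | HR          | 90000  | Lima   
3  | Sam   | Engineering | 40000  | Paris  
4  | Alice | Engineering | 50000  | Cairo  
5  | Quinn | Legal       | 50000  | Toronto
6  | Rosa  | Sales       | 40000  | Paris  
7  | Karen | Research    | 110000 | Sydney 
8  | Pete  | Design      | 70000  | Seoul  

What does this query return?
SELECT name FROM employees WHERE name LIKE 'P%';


LIKE 'P%' matches names starting with 'P'
Matching: 1

1 rows:
Pete


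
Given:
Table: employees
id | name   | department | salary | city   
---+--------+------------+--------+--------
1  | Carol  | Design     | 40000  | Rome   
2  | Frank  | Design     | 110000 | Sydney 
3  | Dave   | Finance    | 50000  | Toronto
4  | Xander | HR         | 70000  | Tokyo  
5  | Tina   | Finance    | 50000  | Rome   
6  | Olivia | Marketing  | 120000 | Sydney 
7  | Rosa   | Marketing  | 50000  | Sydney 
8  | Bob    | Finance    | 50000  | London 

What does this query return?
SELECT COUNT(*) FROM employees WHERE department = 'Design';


Counting rows where department = 'Design'
  Carol -> MATCH
  Frank -> MATCH


2


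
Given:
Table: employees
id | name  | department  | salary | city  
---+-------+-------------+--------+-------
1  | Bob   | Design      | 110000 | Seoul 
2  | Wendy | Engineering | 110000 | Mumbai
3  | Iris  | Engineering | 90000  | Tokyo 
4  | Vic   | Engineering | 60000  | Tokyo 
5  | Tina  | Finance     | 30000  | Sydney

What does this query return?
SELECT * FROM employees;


SELECT * returns all 5 rows with all columns

5 rows:
1, Bob, Design, 110000, Seoul
2, Wendy, Engineering, 110000, Mumbai
3, Iris, Engineering, 90000, Tokyo
4, Vic, Engineering, 60000, Tokyo
5, Tina, Finance, 30000, Sydney


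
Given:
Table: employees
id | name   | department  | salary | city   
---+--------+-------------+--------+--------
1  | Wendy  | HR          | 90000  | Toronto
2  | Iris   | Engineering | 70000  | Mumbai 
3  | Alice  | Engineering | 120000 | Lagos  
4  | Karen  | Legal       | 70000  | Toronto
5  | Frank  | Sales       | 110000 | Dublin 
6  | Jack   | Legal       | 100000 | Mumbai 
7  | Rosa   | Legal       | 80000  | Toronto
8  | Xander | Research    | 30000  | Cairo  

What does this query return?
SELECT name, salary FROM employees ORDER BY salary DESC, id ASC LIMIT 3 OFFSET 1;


Sort by salary DESC (id ASC tiebreak), then skip 1 and take 3
Rows 2 through 4

3 rows:
Frank, 110000
Jack, 100000
Wendy, 90000


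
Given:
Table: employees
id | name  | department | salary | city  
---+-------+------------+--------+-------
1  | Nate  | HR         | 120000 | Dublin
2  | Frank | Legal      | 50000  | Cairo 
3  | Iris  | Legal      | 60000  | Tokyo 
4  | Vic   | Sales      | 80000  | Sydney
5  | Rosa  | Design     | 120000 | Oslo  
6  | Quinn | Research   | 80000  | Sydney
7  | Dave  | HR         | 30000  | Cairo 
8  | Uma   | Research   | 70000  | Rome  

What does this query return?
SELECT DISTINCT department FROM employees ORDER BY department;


All 'department' values (row order): HR, Legal, Legal, Sales, Design, Research, HR, Research
Removing duplicates leaves 5 unique value(s).

5 values:
Design
HR
Legal
Research
Sales


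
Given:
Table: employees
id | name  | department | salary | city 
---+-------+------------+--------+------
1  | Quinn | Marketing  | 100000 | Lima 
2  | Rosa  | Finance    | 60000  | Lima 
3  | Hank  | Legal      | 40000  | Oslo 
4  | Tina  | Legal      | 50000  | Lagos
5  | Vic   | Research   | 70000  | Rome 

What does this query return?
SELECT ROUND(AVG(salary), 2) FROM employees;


SUM(salary) = 320000
COUNT = 5
ROUND(AVG, 2) = ROUND(320000 / 5, 2) = 64000.0

64000.0


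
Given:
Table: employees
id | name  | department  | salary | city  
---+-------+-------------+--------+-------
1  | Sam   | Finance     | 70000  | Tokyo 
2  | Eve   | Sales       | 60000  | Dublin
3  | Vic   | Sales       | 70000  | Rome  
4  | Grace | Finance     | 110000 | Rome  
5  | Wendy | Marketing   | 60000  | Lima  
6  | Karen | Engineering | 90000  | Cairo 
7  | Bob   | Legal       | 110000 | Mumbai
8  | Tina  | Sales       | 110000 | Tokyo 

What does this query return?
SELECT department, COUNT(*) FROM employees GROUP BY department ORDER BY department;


Assigning each row to its department group:
  Sam -> Finance
  Eve -> Sales
  Vic -> Sales
  Grace -> Finance
  Wendy -> Marketing
  Karen -> Engineering
  Bob -> Legal
  Tina -> Sales


5 groups:
Engineering, 1
Finance, 2
Legal, 1
Marketing, 1
Sales, 3


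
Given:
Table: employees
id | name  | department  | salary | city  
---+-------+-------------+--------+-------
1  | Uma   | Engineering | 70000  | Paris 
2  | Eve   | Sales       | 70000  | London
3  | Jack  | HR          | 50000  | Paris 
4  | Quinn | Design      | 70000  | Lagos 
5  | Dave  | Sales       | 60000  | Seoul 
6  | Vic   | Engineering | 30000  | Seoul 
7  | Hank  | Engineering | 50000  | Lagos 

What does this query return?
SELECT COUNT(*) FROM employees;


COUNT(*) counts all rows

7


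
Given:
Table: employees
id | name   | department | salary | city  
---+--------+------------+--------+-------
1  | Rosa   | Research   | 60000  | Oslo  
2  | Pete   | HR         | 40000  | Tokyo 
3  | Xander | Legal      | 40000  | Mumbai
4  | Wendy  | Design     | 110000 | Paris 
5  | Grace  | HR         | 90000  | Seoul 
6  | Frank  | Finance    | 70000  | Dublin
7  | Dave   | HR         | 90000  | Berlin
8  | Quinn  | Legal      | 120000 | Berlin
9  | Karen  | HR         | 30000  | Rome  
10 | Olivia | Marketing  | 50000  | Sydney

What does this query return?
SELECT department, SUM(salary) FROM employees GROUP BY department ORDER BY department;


Summing salary within each department:
  Design: 110000 = 110000
  Finance: 70000 = 70000
  HR: 40000 + 90000 + 90000 + 30000 = 250000
  Legal: 40000 + 120000 = 160000
  Marketing: 50000 = 50000
  Research: 60000 = 60000


6 groups:
Design, 110000
Finance, 70000
HR, 250000
Legal, 160000
Marketing, 50000
Research, 60000


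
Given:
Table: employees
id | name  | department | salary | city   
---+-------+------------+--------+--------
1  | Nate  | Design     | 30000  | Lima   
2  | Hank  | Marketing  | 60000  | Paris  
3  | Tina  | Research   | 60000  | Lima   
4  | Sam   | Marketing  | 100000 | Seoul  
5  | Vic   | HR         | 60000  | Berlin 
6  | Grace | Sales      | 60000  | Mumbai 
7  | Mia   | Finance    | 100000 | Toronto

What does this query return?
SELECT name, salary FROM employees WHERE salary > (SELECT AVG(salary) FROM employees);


Subquery: AVG(salary) = 67142.86
Filtering: salary > 67142.86
  Sam (100000) -> MATCH
  Mia (100000) -> MATCH


2 rows:
Sam, 100000
Mia, 100000


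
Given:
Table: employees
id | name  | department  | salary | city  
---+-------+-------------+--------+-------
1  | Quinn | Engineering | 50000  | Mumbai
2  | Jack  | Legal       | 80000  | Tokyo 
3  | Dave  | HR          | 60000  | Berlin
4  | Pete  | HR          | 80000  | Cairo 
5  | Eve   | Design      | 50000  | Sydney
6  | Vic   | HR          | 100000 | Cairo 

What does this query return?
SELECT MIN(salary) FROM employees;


Salaries: 50000, 80000, 60000, 80000, 50000, 100000
MIN = 50000

50000


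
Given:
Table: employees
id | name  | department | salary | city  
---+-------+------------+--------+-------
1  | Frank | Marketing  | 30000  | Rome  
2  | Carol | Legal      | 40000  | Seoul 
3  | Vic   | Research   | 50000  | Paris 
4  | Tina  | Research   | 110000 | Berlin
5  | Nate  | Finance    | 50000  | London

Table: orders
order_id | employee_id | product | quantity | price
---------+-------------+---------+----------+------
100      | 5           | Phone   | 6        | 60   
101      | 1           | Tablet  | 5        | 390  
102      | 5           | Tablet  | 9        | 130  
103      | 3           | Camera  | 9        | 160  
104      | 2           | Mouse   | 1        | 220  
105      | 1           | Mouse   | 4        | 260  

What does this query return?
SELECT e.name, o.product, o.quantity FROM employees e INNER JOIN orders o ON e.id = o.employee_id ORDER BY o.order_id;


Joining employees.id = orders.employee_id:
  employee Nate (id=5) -> order Phone
  employee Frank (id=1) -> order Tablet
  employee Nate (id=5) -> order Tablet
  employee Vic (id=3) -> order Camera
  employee Carol (id=2) -> order Mouse
  employee Frank (id=1) -> order Mouse


6 rows:
Nate, Phone, 6
Frank, Tablet, 5
Nate, Tablet, 9
Vic, Camera, 9
Carol, Mouse, 1
Frank, Mouse, 4
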